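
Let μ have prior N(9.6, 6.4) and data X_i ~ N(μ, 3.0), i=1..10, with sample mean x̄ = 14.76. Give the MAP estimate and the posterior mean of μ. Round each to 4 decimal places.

Posterior for μ is Normal. Precision-weighted mean: (1/6.4·9.6 + 10/3.0·14.76) / (1/6.4 + 10/3.0) = 14.5290.
A Normal posterior is symmetric, so mode = mean.

MAP estimate = 14.5290, posterior mean = 14.5290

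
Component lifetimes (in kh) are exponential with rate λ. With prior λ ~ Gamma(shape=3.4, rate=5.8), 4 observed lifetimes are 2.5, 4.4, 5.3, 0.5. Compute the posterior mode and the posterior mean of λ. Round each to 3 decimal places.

Σ times = 12.7. Posterior: Gamma(shape = 3.4+4 = 7.4, rate = 5.8+12.7 = 18.5).
Mode = (α−1)/β = 6.4/18.5 = 0.346.
Mean = α/β = 7.4/18.5 = 0.400.

MAP = 0.346; posterior mean = 0.400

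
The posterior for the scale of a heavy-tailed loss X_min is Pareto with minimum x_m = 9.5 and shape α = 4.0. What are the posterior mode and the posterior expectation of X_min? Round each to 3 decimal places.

MAP = 9.500, posterior mean = 12.667

The Pareto density is strictly decreasing on [x_m, ∞), so the mode is x_m = 9.500.
Mean = α·x_m/(α−1) = 4.0·9.5/3.0 = 12.667.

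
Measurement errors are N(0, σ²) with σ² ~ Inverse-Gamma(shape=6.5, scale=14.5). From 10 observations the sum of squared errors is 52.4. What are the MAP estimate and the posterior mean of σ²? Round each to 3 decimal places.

Posterior: Inverse-Gamma(shape = 6.5+10/2 = 11.5, scale = 14.5+52.4/2 = 40.7).
Mode = β/(α+1) = 40.7/12.5 = 3.256.
Mean = β/(α−1) = 40.7/10.5 = 3.876.
The mean is pulled above the mode by the posterior's right skew.

MAP estimate = 3.256, posterior mean = 3.876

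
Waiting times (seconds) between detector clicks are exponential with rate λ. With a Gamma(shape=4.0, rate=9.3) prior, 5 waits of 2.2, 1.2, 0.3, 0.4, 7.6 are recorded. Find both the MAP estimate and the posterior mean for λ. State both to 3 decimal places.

λ_MAP = 0.381, E[λ|data] = 0.429

Σ times = 11.7. Posterior: Gamma(shape = 4.0+5 = 9.0, rate = 9.3+11.7 = 21.0).
Mode = (α−1)/β = 8.0/21.0 = 0.381.
Mean = α/β = 9.0/21.0 = 0.429.
Mean > mode: the posterior has a right tail.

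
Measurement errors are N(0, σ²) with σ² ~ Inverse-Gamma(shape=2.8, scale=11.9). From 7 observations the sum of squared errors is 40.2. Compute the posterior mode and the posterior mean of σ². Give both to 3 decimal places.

σ²_MAP = 4.384, E[σ²|data] = 6.038

Posterior: Inverse-Gamma(shape = 2.8+7/2 = 6.3, scale = 11.9+40.2/2 = 32.0).
Mode = β/(α+1) = 32.0/7.3 = 4.384.
Mean = β/(α−1) = 32.0/5.3 = 6.038.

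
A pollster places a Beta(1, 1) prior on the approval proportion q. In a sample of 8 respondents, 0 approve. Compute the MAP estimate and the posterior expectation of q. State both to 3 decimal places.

MAP: 0.000. Posterior mean: 0.100.

Posterior: Beta(1+0, 1+8) = Beta(1, 9).
Since α = 1 ≤ 1 and β > 1, the Beta density is monotone decreasing on [0,1]; the mode is at 0.
Mean = 1/(1+9) = 0.100.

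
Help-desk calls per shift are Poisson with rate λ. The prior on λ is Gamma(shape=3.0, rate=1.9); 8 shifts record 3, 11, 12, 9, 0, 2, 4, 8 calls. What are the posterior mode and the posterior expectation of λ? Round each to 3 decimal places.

MAP = 5.152, posterior mean = 5.253

Σ counts = 49. Posterior: Gamma(shape = 3.0+49 = 52.0, rate = 1.9+8 = 9.9).
Mode = (α−1)/β = 51.0/9.9 = 5.152.
Mean = α/β = 52.0/9.9 = 5.253.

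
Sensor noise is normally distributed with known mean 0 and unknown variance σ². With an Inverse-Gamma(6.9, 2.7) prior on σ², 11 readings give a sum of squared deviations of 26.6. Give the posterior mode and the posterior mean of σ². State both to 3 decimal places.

Posterior: Inverse-Gamma(shape = 6.9+11/2 = 12.4, scale = 2.7+26.6/2 = 16.0).
Mode = β/(α+1) = 16.0/13.4 = 1.194.
Mean = β/(α−1) = 16.0/11.4 = 1.404.
Right-skewed posterior ⇒ mode < mean.

posterior mode = 1.194, posterior mean = 1.404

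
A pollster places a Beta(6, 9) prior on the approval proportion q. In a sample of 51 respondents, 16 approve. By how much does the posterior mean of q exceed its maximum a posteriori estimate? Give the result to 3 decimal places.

0.005

Posterior: Beta(6+16, 9+35) = Beta(22, 44).
Mode = (22−1)/(22+44−2) = 21/64 = 0.328.
Mean = 22/(22+44) = 22/66 = 0.333.
Difference = 0.333 − 0.328 = 0.005.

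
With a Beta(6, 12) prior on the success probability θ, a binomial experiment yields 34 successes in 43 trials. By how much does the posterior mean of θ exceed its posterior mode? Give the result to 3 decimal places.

-0.005

Posterior: Beta(6+34, 12+9) = Beta(40, 21).
Mode = (40−1)/(40+21−2) = 39/59 = 0.661.
Mean = 40/(40+21) = 40/61 = 0.656.
Difference = 0.656 − 0.661 = -0.005.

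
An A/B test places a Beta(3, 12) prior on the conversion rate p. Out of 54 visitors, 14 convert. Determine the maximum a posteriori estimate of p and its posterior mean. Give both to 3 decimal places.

p_MAP = 0.239, E[p|data] = 0.246

Posterior: Beta(3+14, 12+40) = Beta(17, 52).
Mode = (17−1)/(17+52−2) = 16/67 = 0.239.
Mean = 17/(17+52) = 17/69 = 0.246.
The mean is pulled above the mode by the posterior's right skew.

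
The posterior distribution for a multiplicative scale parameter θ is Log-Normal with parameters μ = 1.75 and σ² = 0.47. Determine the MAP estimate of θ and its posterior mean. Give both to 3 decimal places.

Mode = exp(μ − σ²) = exp(1.28) = 3.597.
Mean = exp(μ + σ²/2) = exp(1.985) = 7.279.
Right-skewed posterior ⇒ mode < mean.

θ_MAP = 3.597, E[θ|data] = 7.279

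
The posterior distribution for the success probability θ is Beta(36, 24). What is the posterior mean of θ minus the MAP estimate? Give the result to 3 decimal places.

-0.003

Mode = (36−1)/(36+24−2) = 35/58 = 0.603.
Mean = 36/(36+24) = 36/60 = 0.600.
Difference = 0.600 − 0.603 = -0.003.
Left-skewed posterior ⇒ mean < mode.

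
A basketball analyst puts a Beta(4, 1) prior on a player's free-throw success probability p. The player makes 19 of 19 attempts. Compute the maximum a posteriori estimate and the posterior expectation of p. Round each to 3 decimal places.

p_MAP = 1.000, E[p|data] = 0.958

Posterior: Beta(4+19, 1+0) = Beta(23, 1).
Since β = 1 ≤ 1 and α > 1, the Beta density is monotone increasing on [0,1]; the mode is at 1.
Mean = 23/(23+1) = 0.958.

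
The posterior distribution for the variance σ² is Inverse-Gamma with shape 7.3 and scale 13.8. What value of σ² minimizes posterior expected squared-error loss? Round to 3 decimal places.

Mode = β/(α+1) = 13.8/8.3 = 1.663.
Mean = β/(α−1) = 13.8/6.3 = 2.190.
Squared-error loss ⇒ the optimal estimator is the posterior mean.

2.190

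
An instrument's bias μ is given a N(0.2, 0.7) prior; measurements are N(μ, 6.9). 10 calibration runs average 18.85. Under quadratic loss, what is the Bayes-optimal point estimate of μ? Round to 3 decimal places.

Posterior for μ is Normal. Precision-weighted mean: (1/0.7·0.2 + 10/6.9·18.85) / (1/0.7 + 10/6.9) = 9.592.
A Normal posterior is symmetric, so mode = mean.
Quadratic loss ⇒ the optimal estimator is the posterior mean.

9.592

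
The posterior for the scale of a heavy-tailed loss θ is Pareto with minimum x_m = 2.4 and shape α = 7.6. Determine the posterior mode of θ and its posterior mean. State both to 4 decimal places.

MAP = 2.4000, posterior mean = 2.7636

The Pareto density is strictly decreasing on [x_m, ∞), so the mode is x_m = 2.4000.
Mean = α·x_m/(α−1) = 7.6·2.4/6.6 = 2.7636.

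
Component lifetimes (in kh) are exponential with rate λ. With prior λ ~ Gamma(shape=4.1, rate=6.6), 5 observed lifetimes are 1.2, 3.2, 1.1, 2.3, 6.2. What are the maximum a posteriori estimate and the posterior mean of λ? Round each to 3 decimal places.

Σ times = 14.0. Posterior: Gamma(shape = 4.1+5 = 9.1, rate = 6.6+14.0 = 20.6).
Mode = (α−1)/β = 8.1/20.6 = 0.393.
Mean = α/β = 9.1/20.6 = 0.442.
Right-skewed posterior ⇒ mode < mean.

maximum a posteriori estimate = 0.393, posterior mean = 0.442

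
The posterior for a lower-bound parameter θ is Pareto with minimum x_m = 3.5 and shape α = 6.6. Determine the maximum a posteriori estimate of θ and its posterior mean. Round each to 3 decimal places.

The Pareto density is strictly decreasing on [x_m, ∞), so the mode is x_m = 3.500.
Mean = α·x_m/(α−1) = 6.6·3.5/5.6 = 4.125.

maximum a posteriori estimate = 3.500, posterior mean = 4.125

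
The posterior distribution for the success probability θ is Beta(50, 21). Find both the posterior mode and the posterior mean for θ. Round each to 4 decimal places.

posterior mode = 0.7101, posterior mean = 0.7042

Mode = (50−1)/(50+21−2) = 49/69 = 0.7101.
Mean = 50/(50+21) = 50/71 = 0.7042.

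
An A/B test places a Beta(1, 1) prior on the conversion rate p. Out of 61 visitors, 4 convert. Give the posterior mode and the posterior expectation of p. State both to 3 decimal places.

Posterior: Beta(1+4, 1+57) = Beta(5, 58).
Mode = (5−1)/(5+58−2) = 4/61 = 0.066.
Mean = 5/(5+58) = 5/63 = 0.079.
The posterior is right-skewed, so the mean exceeds the mode.

MAP = 0.066; posterior mean = 0.079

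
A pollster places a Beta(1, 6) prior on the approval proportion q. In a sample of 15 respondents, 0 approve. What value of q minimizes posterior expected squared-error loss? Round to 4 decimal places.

0.0455

Posterior: Beta(1+0, 6+15) = Beta(1, 21).
Since α = 1 ≤ 1 and β > 1, the Beta density is monotone decreasing on [0,1]; the mode is at 0.
Mean = 1/(1+21) = 0.0455.
Squared-error loss ⇒ the optimal estimator is the posterior mean.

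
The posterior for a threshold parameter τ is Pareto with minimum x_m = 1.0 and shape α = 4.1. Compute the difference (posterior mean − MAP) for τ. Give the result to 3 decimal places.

0.323

The Pareto density is strictly decreasing on [x_m, ∞), so the mode is x_m = 1.000.
Mean = α·x_m/(α−1) = 4.1·1.0/3.1 = 1.323.
Difference = 1.323 − 1.000 = 0.323.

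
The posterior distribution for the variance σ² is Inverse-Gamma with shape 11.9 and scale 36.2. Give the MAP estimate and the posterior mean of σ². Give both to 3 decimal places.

Mode = β/(α+1) = 36.2/12.9 = 2.806.
Mean = β/(α−1) = 36.2/10.9 = 3.321.
The posterior is right-skewed, so the mean exceeds the mode.

MAP = 2.806; posterior mean = 3.321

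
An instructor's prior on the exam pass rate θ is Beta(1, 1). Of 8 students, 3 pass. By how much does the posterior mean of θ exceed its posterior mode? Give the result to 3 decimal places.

Posterior: Beta(1+3, 1+5) = Beta(4, 6).
Mode = (4−1)/(4+6−2) = 3/8 = 0.375.
With a flat prior the MAP equals the MLE, 3/8.
Mean = 4/(4+6) = 4/10 = 0.400.
Difference = 0.400 − 0.375 = 0.025.
Mean > mode: the posterior has a right tail.

0.025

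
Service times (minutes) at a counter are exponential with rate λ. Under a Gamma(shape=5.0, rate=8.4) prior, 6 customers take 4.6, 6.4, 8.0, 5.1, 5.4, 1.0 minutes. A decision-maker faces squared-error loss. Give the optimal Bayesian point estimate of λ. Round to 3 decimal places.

0.283

Σ times = 30.5. Posterior: Gamma(shape = 5.0+6 = 11.0, rate = 8.4+30.5 = 38.9).
Mode = (α−1)/β = 10.0/38.9 = 0.257.
Mean = α/β = 11.0/38.9 = 0.283.
Squared-error loss ⇒ the optimal estimator is the posterior mean.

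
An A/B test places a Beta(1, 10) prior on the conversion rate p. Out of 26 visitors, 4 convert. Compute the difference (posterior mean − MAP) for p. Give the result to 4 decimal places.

Posterior: Beta(1+4, 10+22) = Beta(5, 32).
Mode = (5−1)/(5+32−2) = 4/35 = 0.1143.
Mean = 5/(5+32) = 5/37 = 0.1351.
Difference = 0.1351 − 0.1143 = 0.0208.
Mean > mode: the posterior has a right tail.

0.0208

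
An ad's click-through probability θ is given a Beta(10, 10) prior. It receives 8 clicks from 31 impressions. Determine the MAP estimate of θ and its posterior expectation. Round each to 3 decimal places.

MAP = 0.347; posterior mean = 0.353

Posterior: Beta(10+8, 10+23) = Beta(18, 33).
Mode = (18−1)/(18+33−2) = 17/49 = 0.347.
Mean = 18/(18+33) = 18/51 = 0.353.
Mean > mode: the posterior has a right tail.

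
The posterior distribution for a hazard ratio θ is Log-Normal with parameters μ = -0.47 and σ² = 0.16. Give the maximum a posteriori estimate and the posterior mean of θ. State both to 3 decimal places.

maximum a posteriori estimate = 0.533, posterior mean = 0.677

Mode = exp(μ − σ²) = exp(-0.63) = 0.533.
Mean = exp(μ + σ²/2) = exp(-0.390) = 0.677.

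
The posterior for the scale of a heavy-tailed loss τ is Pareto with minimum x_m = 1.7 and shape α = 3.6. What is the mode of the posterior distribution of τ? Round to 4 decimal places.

1.7000

The Pareto density is strictly decreasing on [x_m, ∞), so the mode is x_m = 1.7000.
Mean = α·x_m/(α−1) = 3.6·1.7/2.6 = 2.3538.
This is the posterior mode — the MAP estimate.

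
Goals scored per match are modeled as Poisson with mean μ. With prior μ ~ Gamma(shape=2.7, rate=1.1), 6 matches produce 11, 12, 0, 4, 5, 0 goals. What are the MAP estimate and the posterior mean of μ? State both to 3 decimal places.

Σ counts = 32. Posterior: Gamma(shape = 2.7+32 = 34.7, rate = 1.1+6 = 7.1).
Mode = (α−1)/β = 33.7/7.1 = 4.746.
Mean = α/β = 34.7/7.1 = 4.887.
Mean > mode: the posterior has a right tail.

MAP = 4.746, posterior mean = 4.887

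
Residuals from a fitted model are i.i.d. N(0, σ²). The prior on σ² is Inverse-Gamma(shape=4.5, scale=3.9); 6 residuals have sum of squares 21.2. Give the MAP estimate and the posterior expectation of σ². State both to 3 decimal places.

Posterior: Inverse-Gamma(shape = 4.5+6/2 = 7.5, scale = 3.9+21.2/2 = 14.5).
Mode = β/(α+1) = 14.5/8.5 = 1.706.
Mean = β/(α−1) = 14.5/6.5 = 2.231.

MAP: 1.706. Posterior mean: 2.231.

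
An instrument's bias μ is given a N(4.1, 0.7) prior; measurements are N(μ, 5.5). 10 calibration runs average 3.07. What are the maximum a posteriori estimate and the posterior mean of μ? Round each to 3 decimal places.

Posterior for μ is Normal. Precision-weighted mean: (1/0.7·4.1 + 10/5.5·3.07) / (1/0.7 + 10/5.5) = 3.523.
A Normal posterior is symmetric, so mode = mean.

MAP: 3.523. Posterior mean: 3.523.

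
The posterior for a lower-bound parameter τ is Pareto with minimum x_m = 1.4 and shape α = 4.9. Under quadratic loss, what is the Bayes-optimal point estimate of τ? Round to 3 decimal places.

The Pareto density is strictly decreasing on [x_m, ∞), so the mode is x_m = 1.400.
Mean = α·x_m/(α−1) = 4.9·1.4/3.9 = 1.759.
Quadratic loss ⇒ the optimal estimator is the posterior mean.

1.759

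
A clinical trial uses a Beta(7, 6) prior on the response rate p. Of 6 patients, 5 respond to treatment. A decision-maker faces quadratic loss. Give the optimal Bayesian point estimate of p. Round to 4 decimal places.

Posterior: Beta(7+5, 6+1) = Beta(12, 7).
Mode = (12−1)/(12+7−2) = 11/17 = 0.6471.
Mean = 12/(12+7) = 12/19 = 0.6316.
Quadratic loss ⇒ the optimal estimator is the posterior mean.

0.6316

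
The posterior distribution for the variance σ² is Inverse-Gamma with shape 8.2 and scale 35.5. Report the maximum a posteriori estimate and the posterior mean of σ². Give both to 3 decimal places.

maximum a posteriori estimate = 3.859, posterior mean = 4.931

Mode = β/(α+1) = 35.5/9.2 = 3.859.
Mean = β/(α−1) = 35.5/7.2 = 4.931.
The posterior is right-skewed, so the mean exceeds the mode.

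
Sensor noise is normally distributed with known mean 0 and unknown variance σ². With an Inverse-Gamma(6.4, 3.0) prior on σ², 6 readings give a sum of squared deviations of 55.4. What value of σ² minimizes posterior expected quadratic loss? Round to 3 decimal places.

3.655

Posterior: Inverse-Gamma(shape = 6.4+6/2 = 9.4, scale = 3.0+55.4/2 = 30.7).
Mode = β/(α+1) = 30.7/10.4 = 2.952.
Mean = β/(α−1) = 30.7/8.4 = 3.655.
Quadratic loss ⇒ the optimal estimator is the posterior mean.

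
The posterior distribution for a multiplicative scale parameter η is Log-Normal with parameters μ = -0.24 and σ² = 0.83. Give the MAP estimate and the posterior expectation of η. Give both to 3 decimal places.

Mode = exp(μ − σ²) = exp(-1.07) = 0.343.
Mean = exp(μ + σ²/2) = exp(0.175) = 1.191.

MAP = 0.343; posterior mean = 1.191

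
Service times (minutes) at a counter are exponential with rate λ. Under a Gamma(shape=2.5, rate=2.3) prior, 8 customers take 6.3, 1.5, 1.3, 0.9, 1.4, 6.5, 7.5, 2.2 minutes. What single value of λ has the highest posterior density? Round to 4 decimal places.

0.3177

Σ times = 27.6. Posterior: Gamma(shape = 2.5+8 = 10.5, rate = 2.3+27.6 = 29.9).
Mode = (α−1)/β = 9.5/29.9 = 0.3177.
Mean = α/β = 10.5/29.9 = 0.3512.
This is the posterior mode — the MAP estimate.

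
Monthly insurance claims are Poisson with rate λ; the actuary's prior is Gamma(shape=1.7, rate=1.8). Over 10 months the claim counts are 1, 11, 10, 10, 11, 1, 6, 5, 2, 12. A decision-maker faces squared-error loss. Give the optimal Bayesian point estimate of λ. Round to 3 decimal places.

5.992

Σ counts = 69. Posterior: Gamma(shape = 1.7+69 = 70.7, rate = 1.8+10 = 11.8).
Mode = (α−1)/β = 69.7/11.8 = 5.907.
Mean = α/β = 70.7/11.8 = 5.992.
Squared-error loss ⇒ the optimal estimator is the posterior mean.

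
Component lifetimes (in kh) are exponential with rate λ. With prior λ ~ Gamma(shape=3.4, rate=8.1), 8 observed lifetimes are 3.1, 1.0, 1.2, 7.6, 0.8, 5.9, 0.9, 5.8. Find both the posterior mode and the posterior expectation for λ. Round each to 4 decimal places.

posterior mode = 0.3023, posterior expectation = 0.3314

Σ times = 26.3. Posterior: Gamma(shape = 3.4+8 = 11.4, rate = 8.1+26.3 = 34.4).
Mode = (α−1)/β = 10.4/34.4 = 0.3023.
Mean = α/β = 11.4/34.4 = 0.3314.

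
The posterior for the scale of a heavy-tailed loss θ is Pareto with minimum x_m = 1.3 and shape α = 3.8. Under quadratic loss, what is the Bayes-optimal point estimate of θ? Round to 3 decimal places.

1.764

The Pareto density is strictly decreasing on [x_m, ∞), so the mode is x_m = 1.300.
Mean = α·x_m/(α−1) = 3.8·1.3/2.8 = 1.764.
Quadratic loss ⇒ the optimal estimator is the posterior mean.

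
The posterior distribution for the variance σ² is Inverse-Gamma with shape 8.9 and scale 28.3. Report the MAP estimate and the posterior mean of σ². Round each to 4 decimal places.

Mode = β/(α+1) = 28.3/9.9 = 2.8586.
Mean = β/(α−1) = 28.3/7.9 = 3.5823.

MAP = 2.8586; posterior mean = 3.5823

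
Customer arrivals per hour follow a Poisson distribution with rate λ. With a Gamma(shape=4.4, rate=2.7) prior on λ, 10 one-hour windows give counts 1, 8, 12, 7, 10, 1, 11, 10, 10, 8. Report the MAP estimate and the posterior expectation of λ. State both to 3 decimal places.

Σ counts = 78. Posterior: Gamma(shape = 4.4+78 = 82.4, rate = 2.7+10 = 12.7).
Mode = (α−1)/β = 81.4/12.7 = 6.409.
Mean = α/β = 82.4/12.7 = 6.488.
The posterior is right-skewed, so the mean exceeds the mode.

MAP estimate = 6.409, posterior expectation = 6.488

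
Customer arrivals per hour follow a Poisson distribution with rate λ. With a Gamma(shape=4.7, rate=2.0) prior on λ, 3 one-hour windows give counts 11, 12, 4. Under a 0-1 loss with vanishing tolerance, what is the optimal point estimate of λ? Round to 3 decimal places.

Σ counts = 27. Posterior: Gamma(shape = 4.7+27 = 31.7, rate = 2.0+3 = 5.0).
Mode = (α−1)/β = 30.7/5.0 = 6.140.
Mean = α/β = 31.7/5.0 = 6.340.
This is the posterior mode — the MAP estimate.

6.140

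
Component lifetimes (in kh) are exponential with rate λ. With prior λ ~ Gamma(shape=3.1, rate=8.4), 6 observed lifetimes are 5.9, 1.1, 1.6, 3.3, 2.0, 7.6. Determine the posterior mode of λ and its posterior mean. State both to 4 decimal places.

λ_MAP = 0.2709, E[λ|data] = 0.3043

Σ times = 21.5. Posterior: Gamma(shape = 3.1+6 = 9.1, rate = 8.4+21.5 = 29.9).
Mode = (α−1)/β = 8.1/29.9 = 0.2709.
Mean = α/β = 9.1/29.9 = 0.3043.
The mean is pulled above the mode by the posterior's right skew.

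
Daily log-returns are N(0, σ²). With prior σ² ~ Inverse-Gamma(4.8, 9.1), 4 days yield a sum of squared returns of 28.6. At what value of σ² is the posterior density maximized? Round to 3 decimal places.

3.000

Posterior: Inverse-Gamma(shape = 4.8+4/2 = 6.8, scale = 9.1+28.6/2 = 23.4).
Mode = β/(α+1) = 23.4/7.8 = 3.000.
Mean = β/(α−1) = 23.4/5.8 = 4.034.
This is the posterior mode — the MAP estimate.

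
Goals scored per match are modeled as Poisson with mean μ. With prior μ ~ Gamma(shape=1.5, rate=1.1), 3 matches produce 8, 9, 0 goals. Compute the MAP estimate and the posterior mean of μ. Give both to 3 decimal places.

MAP = 4.268; posterior mean = 4.512

Σ counts = 17. Posterior: Gamma(shape = 1.5+17 = 18.5, rate = 1.1+3 = 4.1).
Mode = (α−1)/β = 17.5/4.1 = 4.268.
Mean = α/β = 18.5/4.1 = 4.512.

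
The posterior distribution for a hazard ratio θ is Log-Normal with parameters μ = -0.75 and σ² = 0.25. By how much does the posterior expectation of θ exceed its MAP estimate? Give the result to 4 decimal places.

Mode = exp(μ − σ²) = exp(-1.00) = 0.3679.
Mean = exp(μ + σ²/2) = exp(-0.625) = 0.5353.
Difference = 0.5353 − 0.3679 = 0.1674.
The posterior is right-skewed, so the mean exceeds the mode.

0.1674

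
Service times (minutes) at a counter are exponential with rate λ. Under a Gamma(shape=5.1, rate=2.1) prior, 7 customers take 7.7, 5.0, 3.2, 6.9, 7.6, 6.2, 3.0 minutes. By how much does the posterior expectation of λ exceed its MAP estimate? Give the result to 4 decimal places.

Σ times = 39.6. Posterior: Gamma(shape = 5.1+7 = 12.1, rate = 2.1+39.6 = 41.7).
Mode = (α−1)/β = 11.1/41.7 = 0.2662.
Mean = α/β = 12.1/41.7 = 0.2902.
Difference = 0.2902 − 0.2662 = 0.0240.

0.0240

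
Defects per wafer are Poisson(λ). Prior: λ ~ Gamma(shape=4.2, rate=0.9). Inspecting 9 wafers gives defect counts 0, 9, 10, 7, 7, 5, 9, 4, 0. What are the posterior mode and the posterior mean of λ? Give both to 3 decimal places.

λ_MAP = 5.475, E[λ|data] = 5.576

Σ counts = 51. Posterior: Gamma(shape = 4.2+51 = 55.2, rate = 0.9+9 = 9.9).
Mode = (α−1)/β = 54.2/9.9 = 5.475.
Mean = α/β = 55.2/9.9 = 5.576.
The posterior is right-skewed, so the mean exceeds the mode.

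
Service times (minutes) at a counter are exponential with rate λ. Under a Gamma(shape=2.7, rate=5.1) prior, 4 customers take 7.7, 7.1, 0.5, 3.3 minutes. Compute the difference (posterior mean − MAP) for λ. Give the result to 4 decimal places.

0.0422

Σ times = 18.6. Posterior: Gamma(shape = 2.7+4 = 6.7, rate = 5.1+18.6 = 23.7).
Mode = (α−1)/β = 5.7/23.7 = 0.2405.
Mean = α/β = 6.7/23.7 = 0.2827.
Difference = 0.2827 − 0.2405 = 0.0422.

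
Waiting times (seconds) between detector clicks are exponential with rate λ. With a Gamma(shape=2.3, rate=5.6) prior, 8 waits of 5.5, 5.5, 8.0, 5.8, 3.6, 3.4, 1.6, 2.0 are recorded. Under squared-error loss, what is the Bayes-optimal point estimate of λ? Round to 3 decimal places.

0.251

Σ times = 35.4. Posterior: Gamma(shape = 2.3+8 = 10.3, rate = 5.6+35.4 = 41.0).
Mode = (α−1)/β = 9.3/41.0 = 0.227.
Mean = α/β = 10.3/41.0 = 0.251.
Squared-error loss ⇒ the optimal estimator is the posterior mean.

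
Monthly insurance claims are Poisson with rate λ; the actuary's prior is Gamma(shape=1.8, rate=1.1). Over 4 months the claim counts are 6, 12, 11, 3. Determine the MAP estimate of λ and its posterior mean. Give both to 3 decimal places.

Σ counts = 32. Posterior: Gamma(shape = 1.8+32 = 33.8, rate = 1.1+4 = 5.1).
Mode = (α−1)/β = 32.8/5.1 = 6.431.
Mean = α/β = 33.8/5.1 = 6.627.

MAP = 6.431; posterior mean = 6.627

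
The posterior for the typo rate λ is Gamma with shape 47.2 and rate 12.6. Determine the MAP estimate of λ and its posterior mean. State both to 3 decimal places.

Mode = (α−1)/β = 46.2/12.6 = 3.667.
Mean = α/β = 47.2/12.6 = 3.746.

MAP estimate = 3.667, posterior mean = 3.746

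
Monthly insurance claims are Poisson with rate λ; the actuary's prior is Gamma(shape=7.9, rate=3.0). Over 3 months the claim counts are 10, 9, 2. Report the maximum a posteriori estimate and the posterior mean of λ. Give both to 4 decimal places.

Σ counts = 21. Posterior: Gamma(shape = 7.9+21 = 28.9, rate = 3.0+3 = 6.0).
Mode = (α−1)/β = 27.9/6.0 = 4.6500.
Mean = α/β = 28.9/6.0 = 4.8167.
Mean > mode: the posterior has a right tail.

MAP = 4.6500, posterior mean = 4.8167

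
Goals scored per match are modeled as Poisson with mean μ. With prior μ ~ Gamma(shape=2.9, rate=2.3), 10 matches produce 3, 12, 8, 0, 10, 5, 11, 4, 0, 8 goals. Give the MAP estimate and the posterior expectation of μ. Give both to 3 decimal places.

MAP: 5.114. Posterior mean: 5.195.

Σ counts = 61. Posterior: Gamma(shape = 2.9+61 = 63.9, rate = 2.3+10 = 12.3).
Mode = (α−1)/β = 62.9/12.3 = 5.114.
Mean = α/β = 63.9/12.3 = 5.195.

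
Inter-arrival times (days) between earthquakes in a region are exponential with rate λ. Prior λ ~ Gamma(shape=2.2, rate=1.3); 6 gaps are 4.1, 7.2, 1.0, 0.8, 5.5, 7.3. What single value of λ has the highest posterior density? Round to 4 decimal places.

0.2647

Σ times = 25.9. Posterior: Gamma(shape = 2.2+6 = 8.2, rate = 1.3+25.9 = 27.2).
Mode = (α−1)/β = 7.2/27.2 = 0.2647.
Mean = α/β = 8.2/27.2 = 0.3015.
This is the posterior mode — the MAP estimate.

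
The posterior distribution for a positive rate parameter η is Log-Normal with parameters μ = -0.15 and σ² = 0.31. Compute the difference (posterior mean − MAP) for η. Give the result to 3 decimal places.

Mode = exp(μ − σ²) = exp(-0.46) = 0.631.
Mean = exp(μ + σ²/2) = exp(0.005) = 1.005.
Difference = 1.005 − 0.631 = 0.374.
Mean > mode: the posterior has a right tail.

0.374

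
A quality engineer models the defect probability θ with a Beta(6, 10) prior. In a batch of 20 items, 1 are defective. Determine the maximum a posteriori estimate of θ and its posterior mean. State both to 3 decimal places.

Posterior: Beta(6+1, 10+19) = Beta(7, 29).
Mode = (7−1)/(7+29−2) = 6/34 = 0.176.
Mean = 7/(7+29) = 7/36 = 0.194.

MAP = 0.176, posterior mean = 0.194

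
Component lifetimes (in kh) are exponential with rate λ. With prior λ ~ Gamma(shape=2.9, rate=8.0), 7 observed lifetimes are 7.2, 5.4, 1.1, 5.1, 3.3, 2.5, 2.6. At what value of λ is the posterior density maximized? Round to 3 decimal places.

0.253

Σ times = 27.2. Posterior: Gamma(shape = 2.9+7 = 9.9, rate = 8.0+27.2 = 35.2).
Mode = (α−1)/β = 8.9/35.2 = 0.253.
Mean = α/β = 9.9/35.2 = 0.281.
This is the posterior mode — the MAP estimate.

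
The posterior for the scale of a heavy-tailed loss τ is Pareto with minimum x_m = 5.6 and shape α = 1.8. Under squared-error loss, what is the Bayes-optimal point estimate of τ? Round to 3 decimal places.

12.600

The Pareto density is strictly decreasing on [x_m, ∞), so the mode is x_m = 5.600.
Mean = α·x_m/(α−1) = 1.8·5.6/0.8 = 12.600.
Squared-error loss ⇒ the optimal estimator is the posterior mean.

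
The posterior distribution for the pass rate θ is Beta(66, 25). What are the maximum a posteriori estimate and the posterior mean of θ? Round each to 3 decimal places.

Mode = (66−1)/(66+25−2) = 65/89 = 0.730.
Mean = 66/(66+25) = 66/91 = 0.725.
Mode > mean: the posterior has a left tail.

MAP = 0.730, posterior mean = 0.725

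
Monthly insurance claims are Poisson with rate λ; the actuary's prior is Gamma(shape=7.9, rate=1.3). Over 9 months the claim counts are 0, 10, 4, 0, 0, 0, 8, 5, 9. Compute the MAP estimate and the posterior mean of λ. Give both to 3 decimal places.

λ_MAP = 4.165, E[λ|data] = 4.262

Σ counts = 36. Posterior: Gamma(shape = 7.9+36 = 43.9, rate = 1.3+9 = 10.3).
Mode = (α−1)/β = 42.9/10.3 = 4.165.
Mean = α/β = 43.9/10.3 = 4.262.
Right-skewed posterior ⇒ mode < mean.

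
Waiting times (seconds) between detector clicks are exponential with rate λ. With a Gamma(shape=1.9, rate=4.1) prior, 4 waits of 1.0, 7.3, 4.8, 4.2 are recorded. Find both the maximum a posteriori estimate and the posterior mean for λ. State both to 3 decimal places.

Σ times = 17.3. Posterior: Gamma(shape = 1.9+4 = 5.9, rate = 4.1+17.3 = 21.4).
Mode = (α−1)/β = 4.9/21.4 = 0.229.
Mean = α/β = 5.9/21.4 = 0.276.

MAP = 0.229; posterior mean = 0.276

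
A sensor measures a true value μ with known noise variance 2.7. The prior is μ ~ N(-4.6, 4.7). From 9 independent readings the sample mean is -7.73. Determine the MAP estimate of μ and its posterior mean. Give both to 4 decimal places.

Posterior for μ is Normal. Precision-weighted mean: (1/4.7·-4.6 + 9/2.7·-7.73) / (1/4.7 + 9/2.7) = -7.5422.
A Normal posterior is symmetric, so mode = mean.

MAP = -7.5422, posterior mean = -7.5422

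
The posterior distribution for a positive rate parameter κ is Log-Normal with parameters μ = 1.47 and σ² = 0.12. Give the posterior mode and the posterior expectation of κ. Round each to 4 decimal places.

Mode = exp(μ − σ²) = exp(1.35) = 3.8574.
Mean = exp(μ + σ²/2) = exp(1.530) = 4.6182.

MAP: 3.8574. Posterior mean: 4.6182.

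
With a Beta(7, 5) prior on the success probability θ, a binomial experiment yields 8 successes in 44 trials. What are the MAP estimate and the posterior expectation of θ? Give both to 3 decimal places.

MAP: 0.259. Posterior mean: 0.268.

Posterior: Beta(7+8, 5+36) = Beta(15, 41).
Mode = (15−1)/(15+41−2) = 14/54 = 0.259.
Mean = 15/(15+41) = 15/56 = 0.268.
Right-skewed posterior ⇒ mode < mean.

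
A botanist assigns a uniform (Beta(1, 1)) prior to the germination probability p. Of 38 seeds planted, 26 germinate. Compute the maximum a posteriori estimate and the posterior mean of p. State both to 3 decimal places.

maximum a posteriori estimate = 0.684, posterior mean = 0.675

Posterior: Beta(1+26, 1+12) = Beta(27, 13).
Mode = (27−1)/(27+13−2) = 26/38 = 0.684.
With a flat prior the MAP equals the MLE, 26/38.
Mean = 27/(27+13) = 27/40 = 0.675.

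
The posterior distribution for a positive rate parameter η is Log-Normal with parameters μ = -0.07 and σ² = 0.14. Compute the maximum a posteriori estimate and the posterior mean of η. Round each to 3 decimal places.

Mode = exp(μ − σ²) = exp(-0.21) = 0.811.
Mean = exp(μ + σ²/2) = exp(0.000) = 1.000.

maximum a posteriori estimate = 0.811, posterior mean = 1.000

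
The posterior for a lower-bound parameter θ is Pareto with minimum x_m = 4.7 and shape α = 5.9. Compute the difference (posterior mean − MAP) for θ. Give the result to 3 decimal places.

The Pareto density is strictly decreasing on [x_m, ∞), so the mode is x_m = 4.700.
Mean = α·x_m/(α−1) = 5.9·4.7/4.9 = 5.659.
Difference = 5.659 − 4.700 = 0.959.

0.959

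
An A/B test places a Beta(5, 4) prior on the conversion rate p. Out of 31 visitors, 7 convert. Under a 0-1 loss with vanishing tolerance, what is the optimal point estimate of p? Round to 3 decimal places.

Posterior: Beta(5+7, 4+24) = Beta(12, 28).
Mode = (12−1)/(12+28−2) = 11/38 = 0.289.
Mean = 12/(12+28) = 12/40 = 0.300.
This is the posterior mode — the MAP estimate.

0.289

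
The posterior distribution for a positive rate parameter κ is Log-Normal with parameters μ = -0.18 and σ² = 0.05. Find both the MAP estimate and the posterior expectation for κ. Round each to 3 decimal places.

Mode = exp(μ − σ²) = exp(-0.23) = 0.795.
Mean = exp(μ + σ²/2) = exp(-0.155) = 0.856.

κ_MAP = 0.795, E[κ|data] = 0.856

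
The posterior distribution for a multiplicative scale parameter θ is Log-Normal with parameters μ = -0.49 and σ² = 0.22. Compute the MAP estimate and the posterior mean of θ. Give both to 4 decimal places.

Mode = exp(μ − σ²) = exp(-0.71) = 0.4916.
Mean = exp(μ + σ²/2) = exp(-0.380) = 0.6839.
The posterior is right-skewed, so the mean exceeds the mode.

MAP = 0.4916; posterior mean = 0.6839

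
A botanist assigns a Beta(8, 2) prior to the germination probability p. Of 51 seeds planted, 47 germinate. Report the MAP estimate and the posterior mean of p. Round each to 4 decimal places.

Posterior: Beta(8+47, 2+4) = Beta(55, 6).
Mode = (55−1)/(55+6−2) = 54/59 = 0.9153.
Mean = 55/(55+6) = 55/61 = 0.9016.

MAP = 0.9153; posterior mean = 0.9016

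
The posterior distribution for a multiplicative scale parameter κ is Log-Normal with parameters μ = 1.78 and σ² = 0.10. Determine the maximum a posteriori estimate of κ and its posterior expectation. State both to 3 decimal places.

κ_MAP = 5.366, E[κ|data] = 6.234

Mode = exp(μ − σ²) = exp(1.68) = 5.366.
Mean = exp(μ + σ²/2) = exp(1.830) = 6.234.
Right-skewed posterior ⇒ mode < mean.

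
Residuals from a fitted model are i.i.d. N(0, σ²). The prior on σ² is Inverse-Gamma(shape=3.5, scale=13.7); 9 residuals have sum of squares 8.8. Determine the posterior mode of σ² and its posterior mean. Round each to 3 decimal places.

Posterior: Inverse-Gamma(shape = 3.5+9/2 = 8.0, scale = 13.7+8.8/2 = 18.1).
Mode = β/(α+1) = 18.1/9.0 = 2.011.
Mean = β/(α−1) = 18.1/7.0 = 2.586.

MAP: 2.011. Posterior mean: 2.586.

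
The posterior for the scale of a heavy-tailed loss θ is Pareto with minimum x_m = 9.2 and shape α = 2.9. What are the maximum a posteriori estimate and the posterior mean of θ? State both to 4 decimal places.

MAP = 9.2000, posterior mean = 14.0421

The Pareto density is strictly decreasing on [x_m, ∞), so the mode is x_m = 9.2000.
Mean = α·x_m/(α−1) = 2.9·9.2/1.9 = 14.0421.
Right-skewed posterior ⇒ mode < mean.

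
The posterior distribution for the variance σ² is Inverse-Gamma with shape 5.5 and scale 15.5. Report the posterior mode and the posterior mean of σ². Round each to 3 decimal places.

Mode = β/(α+1) = 15.5/6.5 = 2.385.
Mean = β/(α−1) = 15.5/4.5 = 3.444.
The mean is pulled above the mode by the posterior's right skew.

posterior mode = 2.385, posterior mean = 3.444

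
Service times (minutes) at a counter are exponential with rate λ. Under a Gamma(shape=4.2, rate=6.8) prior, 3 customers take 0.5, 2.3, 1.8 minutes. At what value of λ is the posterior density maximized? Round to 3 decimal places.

0.544

Σ times = 4.6. Posterior: Gamma(shape = 4.2+3 = 7.2, rate = 6.8+4.6 = 11.4).
Mode = (α−1)/β = 6.2/11.4 = 0.544.
Mean = α/β = 7.2/11.4 = 0.632.
This is the posterior mode — the MAP estimate.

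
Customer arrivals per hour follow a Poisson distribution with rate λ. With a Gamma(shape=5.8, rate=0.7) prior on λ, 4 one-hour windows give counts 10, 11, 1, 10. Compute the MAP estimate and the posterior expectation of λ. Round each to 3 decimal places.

MAP: 7.830. Posterior mean: 8.043.

Σ counts = 32. Posterior: Gamma(shape = 5.8+32 = 37.8, rate = 0.7+4 = 4.7).
Mode = (α−1)/β = 36.8/4.7 = 7.830.
Mean = α/β = 37.8/4.7 = 8.043.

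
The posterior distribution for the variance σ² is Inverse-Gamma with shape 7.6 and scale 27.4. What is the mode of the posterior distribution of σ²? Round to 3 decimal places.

Mode = β/(α+1) = 27.4/8.6 = 3.186.
Mean = β/(α−1) = 27.4/6.6 = 4.152.
This is the posterior mode — the MAP estimate.

3.186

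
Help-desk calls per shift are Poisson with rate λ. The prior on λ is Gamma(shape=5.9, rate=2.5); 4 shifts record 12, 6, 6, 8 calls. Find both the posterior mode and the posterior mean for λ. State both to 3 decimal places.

MAP = 5.677, posterior mean = 5.831

Σ counts = 32. Posterior: Gamma(shape = 5.9+32 = 37.9, rate = 2.5+4 = 6.5).
Mode = (α−1)/β = 36.9/6.5 = 5.677.
Mean = α/β = 37.9/6.5 = 5.831.
The mean is pulled above the mode by the posterior's right skew.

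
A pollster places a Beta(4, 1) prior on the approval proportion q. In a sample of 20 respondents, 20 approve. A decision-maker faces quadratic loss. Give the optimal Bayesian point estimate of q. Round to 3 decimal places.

Posterior: Beta(4+20, 1+0) = Beta(24, 1).
Since β = 1 ≤ 1 and α > 1, the Beta density is monotone increasing on [0,1]; the mode is at 1.
Mean = 24/(24+1) = 0.960.
Quadratic loss ⇒ the optimal estimator is the posterior mean.

0.960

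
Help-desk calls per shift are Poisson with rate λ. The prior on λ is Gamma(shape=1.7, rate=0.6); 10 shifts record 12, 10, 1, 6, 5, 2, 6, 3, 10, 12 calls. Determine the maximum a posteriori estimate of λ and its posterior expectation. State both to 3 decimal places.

maximum a posteriori estimate = 6.387, posterior expectation = 6.481

Σ counts = 67. Posterior: Gamma(shape = 1.7+67 = 68.7, rate = 0.6+10 = 10.6).
Mode = (α−1)/β = 67.7/10.6 = 6.387.
Mean = α/β = 68.7/10.6 = 6.481.
The posterior is right-skewed, so the mean exceeds the mode.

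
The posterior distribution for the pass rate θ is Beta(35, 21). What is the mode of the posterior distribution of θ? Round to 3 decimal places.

Mode = (35−1)/(35+21−2) = 34/54 = 0.630.
Mean = 35/(35+21) = 35/56 = 0.625.
This is the posterior mode — the MAP estimate.

0.630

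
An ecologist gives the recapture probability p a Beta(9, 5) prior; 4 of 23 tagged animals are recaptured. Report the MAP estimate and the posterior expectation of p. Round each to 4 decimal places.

MAP = 0.3429, posterior mean = 0.3514

Posterior: Beta(9+4, 5+19) = Beta(13, 24).
Mode = (13−1)/(13+24−2) = 12/35 = 0.3429.
Mean = 13/(13+24) = 13/37 = 0.3514.
Mean > mode: the posterior has a right tail.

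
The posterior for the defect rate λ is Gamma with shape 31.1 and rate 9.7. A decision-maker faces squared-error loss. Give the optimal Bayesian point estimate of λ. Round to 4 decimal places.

3.2062

Mode = (α−1)/β = 30.1/9.7 = 3.1031.
Mean = α/β = 31.1/9.7 = 3.2062.
Squared-error loss ⇒ the optimal estimator is the posterior mean.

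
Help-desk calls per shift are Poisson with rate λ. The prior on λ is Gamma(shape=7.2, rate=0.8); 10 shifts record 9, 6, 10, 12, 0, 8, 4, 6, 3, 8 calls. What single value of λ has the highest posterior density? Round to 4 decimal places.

6.6852

Σ counts = 66. Posterior: Gamma(shape = 7.2+66 = 73.2, rate = 0.8+10 = 10.8).
Mode = (α−1)/β = 72.2/10.8 = 6.6852.
Mean = α/β = 73.2/10.8 = 6.7778.
This is the posterior mode — the MAP estimate.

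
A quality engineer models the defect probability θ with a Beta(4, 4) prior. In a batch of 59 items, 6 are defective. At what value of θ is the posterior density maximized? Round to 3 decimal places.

0.138

Posterior: Beta(4+6, 4+53) = Beta(10, 57).
Mode = (10−1)/(10+57−2) = 9/65 = 0.138.
Mean = 10/(10+57) = 10/67 = 0.149.
This is the posterior mode — the MAP estimate.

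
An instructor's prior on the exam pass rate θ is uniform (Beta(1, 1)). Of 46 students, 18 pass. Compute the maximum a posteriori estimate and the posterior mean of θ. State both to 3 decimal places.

MAP: 0.391. Posterior mean: 0.396.

Posterior: Beta(1+18, 1+28) = Beta(19, 29).
Mode = (19−1)/(19+29−2) = 18/46 = 0.391.
With a flat prior the MAP equals the MLE, 18/46.
Mean = 19/(19+29) = 19/48 = 0.396.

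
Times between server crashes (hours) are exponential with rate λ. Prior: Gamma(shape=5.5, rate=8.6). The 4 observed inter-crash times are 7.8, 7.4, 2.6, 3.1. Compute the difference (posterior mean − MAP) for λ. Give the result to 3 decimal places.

Σ times = 20.9. Posterior: Gamma(shape = 5.5+4 = 9.5, rate = 8.6+20.9 = 29.5).
Mode = (α−1)/β = 8.5/29.5 = 0.288.
Mean = α/β = 9.5/29.5 = 0.322.
Difference = 0.322 − 0.288 = 0.034.

0.034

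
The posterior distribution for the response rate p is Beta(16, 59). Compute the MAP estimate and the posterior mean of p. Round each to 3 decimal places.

Mode = (16−1)/(16+59−2) = 15/73 = 0.205.
Mean = 16/(16+59) = 16/75 = 0.213.

MAP estimate = 0.205, posterior mean = 0.213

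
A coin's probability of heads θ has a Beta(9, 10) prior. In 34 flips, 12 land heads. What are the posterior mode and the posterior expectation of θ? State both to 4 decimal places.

MAP: 0.3922. Posterior mean: 0.3962.

Posterior: Beta(9+12, 10+22) = Beta(21, 32).
Mode = (21−1)/(21+32−2) = 20/51 = 0.3922.
Mean = 21/(21+32) = 21/53 = 0.3962.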